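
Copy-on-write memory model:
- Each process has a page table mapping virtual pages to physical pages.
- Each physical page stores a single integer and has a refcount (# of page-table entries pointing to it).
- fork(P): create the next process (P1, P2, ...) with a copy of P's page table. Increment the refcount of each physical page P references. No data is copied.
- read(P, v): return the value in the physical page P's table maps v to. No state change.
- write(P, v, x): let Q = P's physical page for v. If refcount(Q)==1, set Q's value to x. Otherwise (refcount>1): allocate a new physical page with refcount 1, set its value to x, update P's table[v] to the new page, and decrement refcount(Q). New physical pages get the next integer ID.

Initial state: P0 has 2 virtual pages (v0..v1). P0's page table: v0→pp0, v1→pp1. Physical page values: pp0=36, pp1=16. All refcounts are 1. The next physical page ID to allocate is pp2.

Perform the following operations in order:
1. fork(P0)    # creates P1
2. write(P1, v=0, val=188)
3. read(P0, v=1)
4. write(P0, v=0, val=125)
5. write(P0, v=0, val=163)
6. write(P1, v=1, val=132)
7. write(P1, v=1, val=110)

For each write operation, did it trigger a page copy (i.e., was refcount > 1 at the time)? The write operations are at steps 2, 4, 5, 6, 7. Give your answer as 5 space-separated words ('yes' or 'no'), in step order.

Op 1: fork(P0) -> P1. 2 ppages; refcounts: pp0:2 pp1:2
Op 2: write(P1, v0, 188). refcount(pp0)=2>1 -> COPY to pp2. 3 ppages; refcounts: pp0:1 pp1:2 pp2:1
Op 3: read(P0, v1) -> 16. No state change.
Op 4: write(P0, v0, 125). refcount(pp0)=1 -> write in place. 3 ppages; refcounts: pp0:1 pp1:2 pp2:1
Op 5: write(P0, v0, 163). refcount(pp0)=1 -> write in place. 3 ppages; refcounts: pp0:1 pp1:2 pp2:1
Op 6: write(P1, v1, 132). refcount(pp1)=2>1 -> COPY to pp3. 4 ppages; refcounts: pp0:1 pp1:1 pp2:1 pp3:1
Op 7: write(P1, v1, 110). refcount(pp3)=1 -> write in place. 4 ppages; refcounts: pp0:1 pp1:1 pp2:1 pp3:1

yes no no yes no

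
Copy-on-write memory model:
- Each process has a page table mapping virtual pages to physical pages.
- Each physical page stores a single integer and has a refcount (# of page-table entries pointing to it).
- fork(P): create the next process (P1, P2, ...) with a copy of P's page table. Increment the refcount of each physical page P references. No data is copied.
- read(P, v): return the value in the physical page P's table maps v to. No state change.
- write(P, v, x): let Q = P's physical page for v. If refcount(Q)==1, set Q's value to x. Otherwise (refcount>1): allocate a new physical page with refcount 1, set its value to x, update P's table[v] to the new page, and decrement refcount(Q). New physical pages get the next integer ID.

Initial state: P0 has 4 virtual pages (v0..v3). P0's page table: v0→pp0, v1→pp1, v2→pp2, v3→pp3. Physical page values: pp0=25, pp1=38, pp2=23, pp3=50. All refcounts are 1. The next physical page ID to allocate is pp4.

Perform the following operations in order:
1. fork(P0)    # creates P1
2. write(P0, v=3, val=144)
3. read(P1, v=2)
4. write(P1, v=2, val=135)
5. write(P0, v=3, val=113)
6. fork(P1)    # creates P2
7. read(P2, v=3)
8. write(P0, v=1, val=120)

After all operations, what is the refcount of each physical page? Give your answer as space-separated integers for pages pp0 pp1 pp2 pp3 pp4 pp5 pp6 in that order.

Answer: 3 2 1 2 1 2 1

Derivation:
Op 1: fork(P0) -> P1. 4 ppages; refcounts: pp0:2 pp1:2 pp2:2 pp3:2
Op 2: write(P0, v3, 144). refcount(pp3)=2>1 -> COPY to pp4. 5 ppages; refcounts: pp0:2 pp1:2 pp2:2 pp3:1 pp4:1
Op 3: read(P1, v2) -> 23. No state change.
Op 4: write(P1, v2, 135). refcount(pp2)=2>1 -> COPY to pp5. 6 ppages; refcounts: pp0:2 pp1:2 pp2:1 pp3:1 pp4:1 pp5:1
Op 5: write(P0, v3, 113). refcount(pp4)=1 -> write in place. 6 ppages; refcounts: pp0:2 pp1:2 pp2:1 pp3:1 pp4:1 pp5:1
Op 6: fork(P1) -> P2. 6 ppages; refcounts: pp0:3 pp1:3 pp2:1 pp3:2 pp4:1 pp5:2
Op 7: read(P2, v3) -> 50. No state change.
Op 8: write(P0, v1, 120). refcount(pp1)=3>1 -> COPY to pp6. 7 ppages; refcounts: pp0:3 pp1:2 pp2:1 pp3:2 pp4:1 pp5:2 pp6:1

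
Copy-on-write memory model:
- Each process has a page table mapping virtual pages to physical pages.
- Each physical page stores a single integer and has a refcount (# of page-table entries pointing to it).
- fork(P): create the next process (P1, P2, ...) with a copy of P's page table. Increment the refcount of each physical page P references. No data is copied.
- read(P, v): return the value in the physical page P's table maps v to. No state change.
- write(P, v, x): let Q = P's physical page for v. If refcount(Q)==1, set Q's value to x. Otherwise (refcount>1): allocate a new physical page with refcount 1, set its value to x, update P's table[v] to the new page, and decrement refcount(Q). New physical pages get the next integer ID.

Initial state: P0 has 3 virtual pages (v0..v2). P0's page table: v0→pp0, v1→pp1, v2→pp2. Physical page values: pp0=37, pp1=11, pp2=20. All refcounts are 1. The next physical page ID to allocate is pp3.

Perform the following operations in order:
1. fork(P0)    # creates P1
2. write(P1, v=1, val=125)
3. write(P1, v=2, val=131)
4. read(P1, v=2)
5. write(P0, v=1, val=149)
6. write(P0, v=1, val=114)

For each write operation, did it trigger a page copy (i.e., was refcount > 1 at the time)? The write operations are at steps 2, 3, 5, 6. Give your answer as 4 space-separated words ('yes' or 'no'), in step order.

Op 1: fork(P0) -> P1. 3 ppages; refcounts: pp0:2 pp1:2 pp2:2
Op 2: write(P1, v1, 125). refcount(pp1)=2>1 -> COPY to pp3. 4 ppages; refcounts: pp0:2 pp1:1 pp2:2 pp3:1
Op 3: write(P1, v2, 131). refcount(pp2)=2>1 -> COPY to pp4. 5 ppages; refcounts: pp0:2 pp1:1 pp2:1 pp3:1 pp4:1
Op 4: read(P1, v2) -> 131. No state change.
Op 5: write(P0, v1, 149). refcount(pp1)=1 -> write in place. 5 ppages; refcounts: pp0:2 pp1:1 pp2:1 pp3:1 pp4:1
Op 6: write(P0, v1, 114). refcount(pp1)=1 -> write in place. 5 ppages; refcounts: pp0:2 pp1:1 pp2:1 pp3:1 pp4:1

yes yes no no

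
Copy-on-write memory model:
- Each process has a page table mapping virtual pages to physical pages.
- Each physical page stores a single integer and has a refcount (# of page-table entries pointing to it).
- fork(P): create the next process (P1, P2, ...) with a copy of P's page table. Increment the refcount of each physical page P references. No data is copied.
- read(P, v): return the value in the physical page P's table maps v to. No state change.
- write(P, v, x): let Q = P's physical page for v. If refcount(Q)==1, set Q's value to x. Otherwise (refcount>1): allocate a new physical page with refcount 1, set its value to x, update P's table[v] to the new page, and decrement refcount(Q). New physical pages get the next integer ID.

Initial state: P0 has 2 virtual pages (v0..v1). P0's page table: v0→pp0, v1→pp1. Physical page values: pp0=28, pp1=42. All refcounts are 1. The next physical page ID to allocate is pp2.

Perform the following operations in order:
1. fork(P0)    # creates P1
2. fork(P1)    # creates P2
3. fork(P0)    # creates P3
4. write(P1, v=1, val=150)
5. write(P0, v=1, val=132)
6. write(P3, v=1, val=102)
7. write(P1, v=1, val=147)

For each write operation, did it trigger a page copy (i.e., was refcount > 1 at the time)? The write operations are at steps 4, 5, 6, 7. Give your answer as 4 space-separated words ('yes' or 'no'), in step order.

Op 1: fork(P0) -> P1. 2 ppages; refcounts: pp0:2 pp1:2
Op 2: fork(P1) -> P2. 2 ppages; refcounts: pp0:3 pp1:3
Op 3: fork(P0) -> P3. 2 ppages; refcounts: pp0:4 pp1:4
Op 4: write(P1, v1, 150). refcount(pp1)=4>1 -> COPY to pp2. 3 ppages; refcounts: pp0:4 pp1:3 pp2:1
Op 5: write(P0, v1, 132). refcount(pp1)=3>1 -> COPY to pp3. 4 ppages; refcounts: pp0:4 pp1:2 pp2:1 pp3:1
Op 6: write(P3, v1, 102). refcount(pp1)=2>1 -> COPY to pp4. 5 ppages; refcounts: pp0:4 pp1:1 pp2:1 pp3:1 pp4:1
Op 7: write(P1, v1, 147). refcount(pp2)=1 -> write in place. 5 ppages; refcounts: pp0:4 pp1:1 pp2:1 pp3:1 pp4:1

yes yes yes no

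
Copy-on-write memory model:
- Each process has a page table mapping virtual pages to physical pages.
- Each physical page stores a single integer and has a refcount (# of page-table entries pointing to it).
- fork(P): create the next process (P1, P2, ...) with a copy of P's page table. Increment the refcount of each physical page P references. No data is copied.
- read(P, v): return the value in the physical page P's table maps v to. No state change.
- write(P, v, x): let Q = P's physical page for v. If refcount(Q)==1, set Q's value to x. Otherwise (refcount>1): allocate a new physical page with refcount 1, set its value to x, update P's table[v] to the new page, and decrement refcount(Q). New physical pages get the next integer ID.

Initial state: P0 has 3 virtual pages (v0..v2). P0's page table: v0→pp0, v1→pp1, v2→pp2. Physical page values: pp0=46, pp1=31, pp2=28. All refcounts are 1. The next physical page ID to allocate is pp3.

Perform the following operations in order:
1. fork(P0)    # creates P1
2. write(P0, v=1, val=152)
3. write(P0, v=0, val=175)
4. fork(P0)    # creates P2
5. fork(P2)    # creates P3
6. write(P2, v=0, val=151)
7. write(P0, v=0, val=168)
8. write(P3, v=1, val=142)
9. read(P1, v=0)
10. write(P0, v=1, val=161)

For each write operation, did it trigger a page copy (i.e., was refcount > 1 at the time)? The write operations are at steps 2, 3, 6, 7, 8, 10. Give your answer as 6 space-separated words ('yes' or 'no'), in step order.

Op 1: fork(P0) -> P1. 3 ppages; refcounts: pp0:2 pp1:2 pp2:2
Op 2: write(P0, v1, 152). refcount(pp1)=2>1 -> COPY to pp3. 4 ppages; refcounts: pp0:2 pp1:1 pp2:2 pp3:1
Op 3: write(P0, v0, 175). refcount(pp0)=2>1 -> COPY to pp4. 5 ppages; refcounts: pp0:1 pp1:1 pp2:2 pp3:1 pp4:1
Op 4: fork(P0) -> P2. 5 ppages; refcounts: pp0:1 pp1:1 pp2:3 pp3:2 pp4:2
Op 5: fork(P2) -> P3. 5 ppages; refcounts: pp0:1 pp1:1 pp2:4 pp3:3 pp4:3
Op 6: write(P2, v0, 151). refcount(pp4)=3>1 -> COPY to pp5. 6 ppages; refcounts: pp0:1 pp1:1 pp2:4 pp3:3 pp4:2 pp5:1
Op 7: write(P0, v0, 168). refcount(pp4)=2>1 -> COPY to pp6. 7 ppages; refcounts: pp0:1 pp1:1 pp2:4 pp3:3 pp4:1 pp5:1 pp6:1
Op 8: write(P3, v1, 142). refcount(pp3)=3>1 -> COPY to pp7. 8 ppages; refcounts: pp0:1 pp1:1 pp2:4 pp3:2 pp4:1 pp5:1 pp6:1 pp7:1
Op 9: read(P1, v0) -> 46. No state change.
Op 10: write(P0, v1, 161). refcount(pp3)=2>1 -> COPY to pp8. 9 ppages; refcounts: pp0:1 pp1:1 pp2:4 pp3:1 pp4:1 pp5:1 pp6:1 pp7:1 pp8:1

yes yes yes yes yes yes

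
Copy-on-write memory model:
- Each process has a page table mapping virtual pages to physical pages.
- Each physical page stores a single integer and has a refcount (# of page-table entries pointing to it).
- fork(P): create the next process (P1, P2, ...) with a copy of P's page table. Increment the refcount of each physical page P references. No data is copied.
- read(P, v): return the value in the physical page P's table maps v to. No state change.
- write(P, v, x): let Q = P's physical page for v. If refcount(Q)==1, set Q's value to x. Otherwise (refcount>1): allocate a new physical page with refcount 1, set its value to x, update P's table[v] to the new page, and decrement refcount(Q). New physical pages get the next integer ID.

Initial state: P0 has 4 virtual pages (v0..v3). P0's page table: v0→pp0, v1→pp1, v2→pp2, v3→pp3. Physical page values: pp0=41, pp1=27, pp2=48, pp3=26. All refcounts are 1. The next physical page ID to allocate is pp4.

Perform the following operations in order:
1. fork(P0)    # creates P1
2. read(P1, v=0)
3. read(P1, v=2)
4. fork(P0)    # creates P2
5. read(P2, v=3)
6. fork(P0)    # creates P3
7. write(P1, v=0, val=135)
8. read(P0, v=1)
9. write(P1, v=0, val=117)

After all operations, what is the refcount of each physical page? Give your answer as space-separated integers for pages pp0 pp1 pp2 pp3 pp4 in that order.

Answer: 3 4 4 4 1

Derivation:
Op 1: fork(P0) -> P1. 4 ppages; refcounts: pp0:2 pp1:2 pp2:2 pp3:2
Op 2: read(P1, v0) -> 41. No state change.
Op 3: read(P1, v2) -> 48. No state change.
Op 4: fork(P0) -> P2. 4 ppages; refcounts: pp0:3 pp1:3 pp2:3 pp3:3
Op 5: read(P2, v3) -> 26. No state change.
Op 6: fork(P0) -> P3. 4 ppages; refcounts: pp0:4 pp1:4 pp2:4 pp3:4
Op 7: write(P1, v0, 135). refcount(pp0)=4>1 -> COPY to pp4. 5 ppages; refcounts: pp0:3 pp1:4 pp2:4 pp3:4 pp4:1
Op 8: read(P0, v1) -> 27. No state change.
Op 9: write(P1, v0, 117). refcount(pp4)=1 -> write in place. 5 ppages; refcounts: pp0:3 pp1:4 pp2:4 pp3:4 pp4:1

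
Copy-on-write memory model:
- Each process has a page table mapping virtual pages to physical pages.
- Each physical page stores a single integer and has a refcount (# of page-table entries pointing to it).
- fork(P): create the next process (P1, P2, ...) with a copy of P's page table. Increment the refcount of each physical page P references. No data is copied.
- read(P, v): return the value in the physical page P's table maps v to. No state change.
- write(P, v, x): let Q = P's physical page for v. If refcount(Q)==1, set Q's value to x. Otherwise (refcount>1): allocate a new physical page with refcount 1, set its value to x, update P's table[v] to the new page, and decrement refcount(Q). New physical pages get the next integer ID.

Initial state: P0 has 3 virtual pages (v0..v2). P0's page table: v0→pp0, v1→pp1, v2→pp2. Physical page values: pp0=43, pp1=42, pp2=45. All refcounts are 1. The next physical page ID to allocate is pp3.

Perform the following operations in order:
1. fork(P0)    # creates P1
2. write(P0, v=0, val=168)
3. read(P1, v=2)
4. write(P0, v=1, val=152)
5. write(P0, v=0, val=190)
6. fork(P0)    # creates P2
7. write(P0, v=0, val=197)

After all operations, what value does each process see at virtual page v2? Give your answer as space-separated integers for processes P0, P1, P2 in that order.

Op 1: fork(P0) -> P1. 3 ppages; refcounts: pp0:2 pp1:2 pp2:2
Op 2: write(P0, v0, 168). refcount(pp0)=2>1 -> COPY to pp3. 4 ppages; refcounts: pp0:1 pp1:2 pp2:2 pp3:1
Op 3: read(P1, v2) -> 45. No state change.
Op 4: write(P0, v1, 152). refcount(pp1)=2>1 -> COPY to pp4. 5 ppages; refcounts: pp0:1 pp1:1 pp2:2 pp3:1 pp4:1
Op 5: write(P0, v0, 190). refcount(pp3)=1 -> write in place. 5 ppages; refcounts: pp0:1 pp1:1 pp2:2 pp3:1 pp4:1
Op 6: fork(P0) -> P2. 5 ppages; refcounts: pp0:1 pp1:1 pp2:3 pp3:2 pp4:2
Op 7: write(P0, v0, 197). refcount(pp3)=2>1 -> COPY to pp5. 6 ppages; refcounts: pp0:1 pp1:1 pp2:3 pp3:1 pp4:2 pp5:1
P0: v2 -> pp2 = 45
P1: v2 -> pp2 = 45
P2: v2 -> pp2 = 45

Answer: 45 45 45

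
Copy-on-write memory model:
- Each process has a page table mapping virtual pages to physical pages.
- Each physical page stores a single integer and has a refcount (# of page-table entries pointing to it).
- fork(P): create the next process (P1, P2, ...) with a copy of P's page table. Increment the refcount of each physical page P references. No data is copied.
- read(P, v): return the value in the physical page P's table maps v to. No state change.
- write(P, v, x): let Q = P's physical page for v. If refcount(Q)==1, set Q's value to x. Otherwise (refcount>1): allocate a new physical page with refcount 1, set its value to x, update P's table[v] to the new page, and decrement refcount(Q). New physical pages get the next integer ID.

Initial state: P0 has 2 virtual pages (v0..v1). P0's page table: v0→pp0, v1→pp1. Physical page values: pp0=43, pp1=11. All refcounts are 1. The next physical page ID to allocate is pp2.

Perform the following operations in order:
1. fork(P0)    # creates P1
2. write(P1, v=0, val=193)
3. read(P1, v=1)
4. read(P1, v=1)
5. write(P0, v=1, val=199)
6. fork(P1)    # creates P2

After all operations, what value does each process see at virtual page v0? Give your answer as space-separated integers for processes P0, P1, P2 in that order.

Answer: 43 193 193

Derivation:
Op 1: fork(P0) -> P1. 2 ppages; refcounts: pp0:2 pp1:2
Op 2: write(P1, v0, 193). refcount(pp0)=2>1 -> COPY to pp2. 3 ppages; refcounts: pp0:1 pp1:2 pp2:1
Op 3: read(P1, v1) -> 11. No state change.
Op 4: read(P1, v1) -> 11. No state change.
Op 5: write(P0, v1, 199). refcount(pp1)=2>1 -> COPY to pp3. 4 ppages; refcounts: pp0:1 pp1:1 pp2:1 pp3:1
Op 6: fork(P1) -> P2. 4 ppages; refcounts: pp0:1 pp1:2 pp2:2 pp3:1
P0: v0 -> pp0 = 43
P1: v0 -> pp2 = 193
P2: v0 -> pp2 = 193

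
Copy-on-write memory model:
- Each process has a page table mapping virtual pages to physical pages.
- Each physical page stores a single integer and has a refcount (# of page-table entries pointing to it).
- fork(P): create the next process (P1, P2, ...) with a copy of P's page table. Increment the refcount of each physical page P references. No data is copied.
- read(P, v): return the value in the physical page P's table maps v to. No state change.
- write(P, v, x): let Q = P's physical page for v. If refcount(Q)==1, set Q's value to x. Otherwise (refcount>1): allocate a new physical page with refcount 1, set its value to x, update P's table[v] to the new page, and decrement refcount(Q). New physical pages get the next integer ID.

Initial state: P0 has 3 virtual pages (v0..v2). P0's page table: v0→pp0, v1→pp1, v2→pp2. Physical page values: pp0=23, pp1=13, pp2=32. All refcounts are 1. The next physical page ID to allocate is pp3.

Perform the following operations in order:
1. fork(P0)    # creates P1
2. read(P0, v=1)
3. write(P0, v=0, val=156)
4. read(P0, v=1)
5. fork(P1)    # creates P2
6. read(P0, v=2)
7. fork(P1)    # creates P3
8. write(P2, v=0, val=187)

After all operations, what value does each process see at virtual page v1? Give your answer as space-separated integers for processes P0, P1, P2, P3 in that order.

Op 1: fork(P0) -> P1. 3 ppages; refcounts: pp0:2 pp1:2 pp2:2
Op 2: read(P0, v1) -> 13. No state change.
Op 3: write(P0, v0, 156). refcount(pp0)=2>1 -> COPY to pp3. 4 ppages; refcounts: pp0:1 pp1:2 pp2:2 pp3:1
Op 4: read(P0, v1) -> 13. No state change.
Op 5: fork(P1) -> P2. 4 ppages; refcounts: pp0:2 pp1:3 pp2:3 pp3:1
Op 6: read(P0, v2) -> 32. No state change.
Op 7: fork(P1) -> P3. 4 ppages; refcounts: pp0:3 pp1:4 pp2:4 pp3:1
Op 8: write(P2, v0, 187). refcount(pp0)=3>1 -> COPY to pp4. 5 ppages; refcounts: pp0:2 pp1:4 pp2:4 pp3:1 pp4:1
P0: v1 -> pp1 = 13
P1: v1 -> pp1 = 13
P2: v1 -> pp1 = 13
P3: v1 -> pp1 = 13

Answer: 13 13 13 13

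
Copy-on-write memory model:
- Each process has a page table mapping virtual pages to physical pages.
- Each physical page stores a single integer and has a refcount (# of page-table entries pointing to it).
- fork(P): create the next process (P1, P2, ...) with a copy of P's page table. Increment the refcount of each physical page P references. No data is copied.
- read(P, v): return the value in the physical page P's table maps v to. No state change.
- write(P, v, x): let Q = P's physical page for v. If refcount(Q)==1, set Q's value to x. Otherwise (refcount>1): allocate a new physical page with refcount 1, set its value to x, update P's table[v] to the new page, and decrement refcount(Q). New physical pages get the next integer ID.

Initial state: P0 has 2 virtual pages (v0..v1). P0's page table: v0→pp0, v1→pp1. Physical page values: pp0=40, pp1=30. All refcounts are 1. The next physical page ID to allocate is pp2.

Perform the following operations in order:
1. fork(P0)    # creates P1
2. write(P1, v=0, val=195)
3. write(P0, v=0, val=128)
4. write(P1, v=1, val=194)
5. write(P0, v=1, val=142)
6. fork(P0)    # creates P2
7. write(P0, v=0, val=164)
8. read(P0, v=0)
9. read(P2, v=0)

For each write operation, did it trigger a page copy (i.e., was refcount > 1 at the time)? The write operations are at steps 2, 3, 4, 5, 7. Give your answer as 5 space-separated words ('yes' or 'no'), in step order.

Op 1: fork(P0) -> P1. 2 ppages; refcounts: pp0:2 pp1:2
Op 2: write(P1, v0, 195). refcount(pp0)=2>1 -> COPY to pp2. 3 ppages; refcounts: pp0:1 pp1:2 pp2:1
Op 3: write(P0, v0, 128). refcount(pp0)=1 -> write in place. 3 ppages; refcounts: pp0:1 pp1:2 pp2:1
Op 4: write(P1, v1, 194). refcount(pp1)=2>1 -> COPY to pp3. 4 ppages; refcounts: pp0:1 pp1:1 pp2:1 pp3:1
Op 5: write(P0, v1, 142). refcount(pp1)=1 -> write in place. 4 ppages; refcounts: pp0:1 pp1:1 pp2:1 pp3:1
Op 6: fork(P0) -> P2. 4 ppages; refcounts: pp0:2 pp1:2 pp2:1 pp3:1
Op 7: write(P0, v0, 164). refcount(pp0)=2>1 -> COPY to pp4. 5 ppages; refcounts: pp0:1 pp1:2 pp2:1 pp3:1 pp4:1
Op 8: read(P0, v0) -> 164. No state change.
Op 9: read(P2, v0) -> 128. No state change.

yes no yes no yes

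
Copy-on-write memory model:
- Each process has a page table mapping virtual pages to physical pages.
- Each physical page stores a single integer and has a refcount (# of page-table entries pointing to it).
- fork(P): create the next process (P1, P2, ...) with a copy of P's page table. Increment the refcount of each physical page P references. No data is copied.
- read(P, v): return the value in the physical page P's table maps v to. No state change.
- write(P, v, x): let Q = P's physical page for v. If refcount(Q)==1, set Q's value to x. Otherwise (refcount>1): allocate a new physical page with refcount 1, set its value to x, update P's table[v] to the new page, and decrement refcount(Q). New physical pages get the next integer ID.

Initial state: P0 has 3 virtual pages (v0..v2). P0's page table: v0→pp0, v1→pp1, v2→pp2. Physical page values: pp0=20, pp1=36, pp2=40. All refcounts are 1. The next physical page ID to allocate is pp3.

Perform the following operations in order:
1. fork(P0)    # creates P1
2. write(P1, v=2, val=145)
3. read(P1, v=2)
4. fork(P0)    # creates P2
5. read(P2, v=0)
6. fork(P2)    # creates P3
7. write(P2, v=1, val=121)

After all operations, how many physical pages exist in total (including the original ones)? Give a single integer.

Answer: 5

Derivation:
Op 1: fork(P0) -> P1. 3 ppages; refcounts: pp0:2 pp1:2 pp2:2
Op 2: write(P1, v2, 145). refcount(pp2)=2>1 -> COPY to pp3. 4 ppages; refcounts: pp0:2 pp1:2 pp2:1 pp3:1
Op 3: read(P1, v2) -> 145. No state change.
Op 4: fork(P0) -> P2. 4 ppages; refcounts: pp0:3 pp1:3 pp2:2 pp3:1
Op 5: read(P2, v0) -> 20. No state change.
Op 6: fork(P2) -> P3. 4 ppages; refcounts: pp0:4 pp1:4 pp2:3 pp3:1
Op 7: write(P2, v1, 121). refcount(pp1)=4>1 -> COPY to pp4. 5 ppages; refcounts: pp0:4 pp1:3 pp2:3 pp3:1 pp4:1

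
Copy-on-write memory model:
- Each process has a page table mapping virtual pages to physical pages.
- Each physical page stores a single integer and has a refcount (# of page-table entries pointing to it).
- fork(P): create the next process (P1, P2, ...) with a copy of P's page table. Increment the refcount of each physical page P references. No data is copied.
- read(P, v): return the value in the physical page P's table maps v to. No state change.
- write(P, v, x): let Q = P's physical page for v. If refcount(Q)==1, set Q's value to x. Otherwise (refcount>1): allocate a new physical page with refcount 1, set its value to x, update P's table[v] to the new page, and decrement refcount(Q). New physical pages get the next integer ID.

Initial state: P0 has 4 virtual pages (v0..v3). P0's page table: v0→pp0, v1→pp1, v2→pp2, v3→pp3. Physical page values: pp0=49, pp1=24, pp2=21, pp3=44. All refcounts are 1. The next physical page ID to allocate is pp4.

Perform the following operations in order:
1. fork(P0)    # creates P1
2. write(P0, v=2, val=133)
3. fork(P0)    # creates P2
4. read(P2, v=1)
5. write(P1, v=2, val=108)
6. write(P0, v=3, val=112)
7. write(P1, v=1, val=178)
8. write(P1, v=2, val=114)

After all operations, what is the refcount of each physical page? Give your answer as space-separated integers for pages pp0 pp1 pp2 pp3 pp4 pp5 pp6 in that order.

Op 1: fork(P0) -> P1. 4 ppages; refcounts: pp0:2 pp1:2 pp2:2 pp3:2
Op 2: write(P0, v2, 133). refcount(pp2)=2>1 -> COPY to pp4. 5 ppages; refcounts: pp0:2 pp1:2 pp2:1 pp3:2 pp4:1
Op 3: fork(P0) -> P2. 5 ppages; refcounts: pp0:3 pp1:3 pp2:1 pp3:3 pp4:2
Op 4: read(P2, v1) -> 24. No state change.
Op 5: write(P1, v2, 108). refcount(pp2)=1 -> write in place. 5 ppages; refcounts: pp0:3 pp1:3 pp2:1 pp3:3 pp4:2
Op 6: write(P0, v3, 112). refcount(pp3)=3>1 -> COPY to pp5. 6 ppages; refcounts: pp0:3 pp1:3 pp2:1 pp3:2 pp4:2 pp5:1
Op 7: write(P1, v1, 178). refcount(pp1)=3>1 -> COPY to pp6. 7 ppages; refcounts: pp0:3 pp1:2 pp2:1 pp3:2 pp4:2 pp5:1 pp6:1
Op 8: write(P1, v2, 114). refcount(pp2)=1 -> write in place. 7 ppages; refcounts: pp0:3 pp1:2 pp2:1 pp3:2 pp4:2 pp5:1 pp6:1

Answer: 3 2 1 2 2 1 1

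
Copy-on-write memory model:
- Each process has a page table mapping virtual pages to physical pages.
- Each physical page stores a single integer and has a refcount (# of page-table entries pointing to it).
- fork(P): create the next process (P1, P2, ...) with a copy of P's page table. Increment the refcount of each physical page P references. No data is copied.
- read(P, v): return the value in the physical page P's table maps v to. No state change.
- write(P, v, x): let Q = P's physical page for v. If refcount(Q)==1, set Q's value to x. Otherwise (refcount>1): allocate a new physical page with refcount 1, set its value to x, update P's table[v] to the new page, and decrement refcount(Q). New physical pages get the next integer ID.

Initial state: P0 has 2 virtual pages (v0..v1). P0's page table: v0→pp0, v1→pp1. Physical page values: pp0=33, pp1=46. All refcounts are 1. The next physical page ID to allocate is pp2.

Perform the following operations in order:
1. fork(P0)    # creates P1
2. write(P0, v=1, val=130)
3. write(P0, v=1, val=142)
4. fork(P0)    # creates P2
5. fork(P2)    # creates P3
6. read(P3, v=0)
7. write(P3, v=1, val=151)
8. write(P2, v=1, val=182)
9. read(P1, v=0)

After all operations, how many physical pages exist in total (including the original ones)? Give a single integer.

Op 1: fork(P0) -> P1. 2 ppages; refcounts: pp0:2 pp1:2
Op 2: write(P0, v1, 130). refcount(pp1)=2>1 -> COPY to pp2. 3 ppages; refcounts: pp0:2 pp1:1 pp2:1
Op 3: write(P0, v1, 142). refcount(pp2)=1 -> write in place. 3 ppages; refcounts: pp0:2 pp1:1 pp2:1
Op 4: fork(P0) -> P2. 3 ppages; refcounts: pp0:3 pp1:1 pp2:2
Op 5: fork(P2) -> P3. 3 ppages; refcounts: pp0:4 pp1:1 pp2:3
Op 6: read(P3, v0) -> 33. No state change.
Op 7: write(P3, v1, 151). refcount(pp2)=3>1 -> COPY to pp3. 4 ppages; refcounts: pp0:4 pp1:1 pp2:2 pp3:1
Op 8: write(P2, v1, 182). refcount(pp2)=2>1 -> COPY to pp4. 5 ppages; refcounts: pp0:4 pp1:1 pp2:1 pp3:1 pp4:1
Op 9: read(P1, v0) -> 33. No state change.

Answer: 5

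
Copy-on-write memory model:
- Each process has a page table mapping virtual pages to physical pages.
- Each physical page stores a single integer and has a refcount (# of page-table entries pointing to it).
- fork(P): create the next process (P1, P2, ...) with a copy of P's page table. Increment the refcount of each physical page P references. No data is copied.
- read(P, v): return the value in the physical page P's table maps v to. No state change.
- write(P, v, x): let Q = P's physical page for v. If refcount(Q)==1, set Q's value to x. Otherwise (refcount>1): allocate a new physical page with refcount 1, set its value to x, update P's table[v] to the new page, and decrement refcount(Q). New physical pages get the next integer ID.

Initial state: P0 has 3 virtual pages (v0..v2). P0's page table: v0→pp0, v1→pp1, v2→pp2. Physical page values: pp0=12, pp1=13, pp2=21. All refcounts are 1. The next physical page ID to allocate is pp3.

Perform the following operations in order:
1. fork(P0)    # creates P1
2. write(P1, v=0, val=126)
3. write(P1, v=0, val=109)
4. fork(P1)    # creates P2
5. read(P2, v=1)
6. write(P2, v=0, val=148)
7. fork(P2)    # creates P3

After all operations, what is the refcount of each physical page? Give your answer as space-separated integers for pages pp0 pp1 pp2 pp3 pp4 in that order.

Op 1: fork(P0) -> P1. 3 ppages; refcounts: pp0:2 pp1:2 pp2:2
Op 2: write(P1, v0, 126). refcount(pp0)=2>1 -> COPY to pp3. 4 ppages; refcounts: pp0:1 pp1:2 pp2:2 pp3:1
Op 3: write(P1, v0, 109). refcount(pp3)=1 -> write in place. 4 ppages; refcounts: pp0:1 pp1:2 pp2:2 pp3:1
Op 4: fork(P1) -> P2. 4 ppages; refcounts: pp0:1 pp1:3 pp2:3 pp3:2
Op 5: read(P2, v1) -> 13. No state change.
Op 6: write(P2, v0, 148). refcount(pp3)=2>1 -> COPY to pp4. 5 ppages; refcounts: pp0:1 pp1:3 pp2:3 pp3:1 pp4:1
Op 7: fork(P2) -> P3. 5 ppages; refcounts: pp0:1 pp1:4 pp2:4 pp3:1 pp4:2

Answer: 1 4 4 1 2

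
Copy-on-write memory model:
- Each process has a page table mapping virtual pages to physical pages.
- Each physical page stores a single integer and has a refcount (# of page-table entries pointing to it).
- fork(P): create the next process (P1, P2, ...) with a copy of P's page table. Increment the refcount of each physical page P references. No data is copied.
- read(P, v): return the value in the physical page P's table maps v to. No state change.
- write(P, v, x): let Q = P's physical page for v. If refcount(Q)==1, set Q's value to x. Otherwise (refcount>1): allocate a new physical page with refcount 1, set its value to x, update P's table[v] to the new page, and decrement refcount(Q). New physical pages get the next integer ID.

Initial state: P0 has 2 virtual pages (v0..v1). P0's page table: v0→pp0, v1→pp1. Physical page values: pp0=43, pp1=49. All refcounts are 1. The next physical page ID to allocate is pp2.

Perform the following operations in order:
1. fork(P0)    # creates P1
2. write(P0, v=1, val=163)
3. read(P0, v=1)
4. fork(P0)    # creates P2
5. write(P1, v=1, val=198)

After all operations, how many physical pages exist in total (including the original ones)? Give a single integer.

Answer: 3

Derivation:
Op 1: fork(P0) -> P1. 2 ppages; refcounts: pp0:2 pp1:2
Op 2: write(P0, v1, 163). refcount(pp1)=2>1 -> COPY to pp2. 3 ppages; refcounts: pp0:2 pp1:1 pp2:1
Op 3: read(P0, v1) -> 163. No state change.
Op 4: fork(P0) -> P2. 3 ppages; refcounts: pp0:3 pp1:1 pp2:2
Op 5: write(P1, v1, 198). refcount(pp1)=1 -> write in place. 3 ppages; refcounts: pp0:3 pp1:1 pp2:2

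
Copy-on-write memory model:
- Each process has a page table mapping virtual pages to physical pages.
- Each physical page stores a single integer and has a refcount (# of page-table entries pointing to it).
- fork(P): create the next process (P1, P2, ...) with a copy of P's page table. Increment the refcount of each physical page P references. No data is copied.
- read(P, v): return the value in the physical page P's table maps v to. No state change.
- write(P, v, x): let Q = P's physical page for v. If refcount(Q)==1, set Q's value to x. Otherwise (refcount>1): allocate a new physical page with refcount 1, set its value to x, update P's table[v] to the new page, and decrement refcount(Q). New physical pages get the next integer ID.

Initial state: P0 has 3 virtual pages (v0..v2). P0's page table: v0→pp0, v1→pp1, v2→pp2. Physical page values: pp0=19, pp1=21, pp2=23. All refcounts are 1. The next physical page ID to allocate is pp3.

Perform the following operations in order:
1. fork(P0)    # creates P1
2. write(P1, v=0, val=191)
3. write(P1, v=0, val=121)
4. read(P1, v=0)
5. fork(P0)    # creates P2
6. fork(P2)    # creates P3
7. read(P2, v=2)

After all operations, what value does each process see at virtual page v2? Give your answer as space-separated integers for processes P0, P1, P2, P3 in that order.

Answer: 23 23 23 23

Derivation:
Op 1: fork(P0) -> P1. 3 ppages; refcounts: pp0:2 pp1:2 pp2:2
Op 2: write(P1, v0, 191). refcount(pp0)=2>1 -> COPY to pp3. 4 ppages; refcounts: pp0:1 pp1:2 pp2:2 pp3:1
Op 3: write(P1, v0, 121). refcount(pp3)=1 -> write in place. 4 ppages; refcounts: pp0:1 pp1:2 pp2:2 pp3:1
Op 4: read(P1, v0) -> 121. No state change.
Op 5: fork(P0) -> P2. 4 ppages; refcounts: pp0:2 pp1:3 pp2:3 pp3:1
Op 6: fork(P2) -> P3. 4 ppages; refcounts: pp0:3 pp1:4 pp2:4 pp3:1
Op 7: read(P2, v2) -> 23. No state change.
P0: v2 -> pp2 = 23
P1: v2 -> pp2 = 23
P2: v2 -> pp2 = 23
P3: v2 -> pp2 = 23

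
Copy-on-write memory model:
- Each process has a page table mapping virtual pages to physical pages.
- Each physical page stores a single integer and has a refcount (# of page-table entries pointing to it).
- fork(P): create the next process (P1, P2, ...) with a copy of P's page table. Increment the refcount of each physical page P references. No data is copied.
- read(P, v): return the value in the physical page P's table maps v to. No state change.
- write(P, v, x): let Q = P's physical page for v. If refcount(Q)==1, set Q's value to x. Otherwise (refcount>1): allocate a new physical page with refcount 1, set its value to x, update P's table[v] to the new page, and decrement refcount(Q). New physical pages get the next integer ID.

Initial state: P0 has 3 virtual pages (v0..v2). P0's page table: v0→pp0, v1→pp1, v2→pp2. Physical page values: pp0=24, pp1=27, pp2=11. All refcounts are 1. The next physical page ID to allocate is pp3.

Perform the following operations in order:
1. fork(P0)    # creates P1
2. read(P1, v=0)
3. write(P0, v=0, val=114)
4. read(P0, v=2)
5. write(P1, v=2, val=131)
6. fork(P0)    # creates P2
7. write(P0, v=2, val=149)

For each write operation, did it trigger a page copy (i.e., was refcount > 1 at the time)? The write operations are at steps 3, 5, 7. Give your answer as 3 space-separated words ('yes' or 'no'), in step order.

Op 1: fork(P0) -> P1. 3 ppages; refcounts: pp0:2 pp1:2 pp2:2
Op 2: read(P1, v0) -> 24. No state change.
Op 3: write(P0, v0, 114). refcount(pp0)=2>1 -> COPY to pp3. 4 ppages; refcounts: pp0:1 pp1:2 pp2:2 pp3:1
Op 4: read(P0, v2) -> 11. No state change.
Op 5: write(P1, v2, 131). refcount(pp2)=2>1 -> COPY to pp4. 5 ppages; refcounts: pp0:1 pp1:2 pp2:1 pp3:1 pp4:1
Op 6: fork(P0) -> P2. 5 ppages; refcounts: pp0:1 pp1:3 pp2:2 pp3:2 pp4:1
Op 7: write(P0, v2, 149). refcount(pp2)=2>1 -> COPY to pp5. 6 ppages; refcounts: pp0:1 pp1:3 pp2:1 pp3:2 pp4:1 pp5:1

yes yes yes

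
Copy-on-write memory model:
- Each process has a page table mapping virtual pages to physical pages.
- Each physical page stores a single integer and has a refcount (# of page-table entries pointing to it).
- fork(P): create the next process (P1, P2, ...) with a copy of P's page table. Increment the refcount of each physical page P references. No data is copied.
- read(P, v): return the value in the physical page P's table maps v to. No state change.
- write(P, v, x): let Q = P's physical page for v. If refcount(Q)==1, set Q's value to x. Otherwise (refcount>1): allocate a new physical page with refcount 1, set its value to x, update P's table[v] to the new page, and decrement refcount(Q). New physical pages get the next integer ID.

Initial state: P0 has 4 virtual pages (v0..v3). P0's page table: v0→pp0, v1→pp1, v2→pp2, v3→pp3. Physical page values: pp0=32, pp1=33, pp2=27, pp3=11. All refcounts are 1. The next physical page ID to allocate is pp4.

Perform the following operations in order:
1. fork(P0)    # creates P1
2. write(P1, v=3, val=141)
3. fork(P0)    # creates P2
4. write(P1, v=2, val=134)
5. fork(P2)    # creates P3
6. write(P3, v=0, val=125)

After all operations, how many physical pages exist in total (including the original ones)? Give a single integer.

Op 1: fork(P0) -> P1. 4 ppages; refcounts: pp0:2 pp1:2 pp2:2 pp3:2
Op 2: write(P1, v3, 141). refcount(pp3)=2>1 -> COPY to pp4. 5 ppages; refcounts: pp0:2 pp1:2 pp2:2 pp3:1 pp4:1
Op 3: fork(P0) -> P2. 5 ppages; refcounts: pp0:3 pp1:3 pp2:3 pp3:2 pp4:1
Op 4: write(P1, v2, 134). refcount(pp2)=3>1 -> COPY to pp5. 6 ppages; refcounts: pp0:3 pp1:3 pp2:2 pp3:2 pp4:1 pp5:1
Op 5: fork(P2) -> P3. 6 ppages; refcounts: pp0:4 pp1:4 pp2:3 pp3:3 pp4:1 pp5:1
Op 6: write(P3, v0, 125). refcount(pp0)=4>1 -> COPY to pp6. 7 ppages; refcounts: pp0:3 pp1:4 pp2:3 pp3:3 pp4:1 pp5:1 pp6:1

Answer: 7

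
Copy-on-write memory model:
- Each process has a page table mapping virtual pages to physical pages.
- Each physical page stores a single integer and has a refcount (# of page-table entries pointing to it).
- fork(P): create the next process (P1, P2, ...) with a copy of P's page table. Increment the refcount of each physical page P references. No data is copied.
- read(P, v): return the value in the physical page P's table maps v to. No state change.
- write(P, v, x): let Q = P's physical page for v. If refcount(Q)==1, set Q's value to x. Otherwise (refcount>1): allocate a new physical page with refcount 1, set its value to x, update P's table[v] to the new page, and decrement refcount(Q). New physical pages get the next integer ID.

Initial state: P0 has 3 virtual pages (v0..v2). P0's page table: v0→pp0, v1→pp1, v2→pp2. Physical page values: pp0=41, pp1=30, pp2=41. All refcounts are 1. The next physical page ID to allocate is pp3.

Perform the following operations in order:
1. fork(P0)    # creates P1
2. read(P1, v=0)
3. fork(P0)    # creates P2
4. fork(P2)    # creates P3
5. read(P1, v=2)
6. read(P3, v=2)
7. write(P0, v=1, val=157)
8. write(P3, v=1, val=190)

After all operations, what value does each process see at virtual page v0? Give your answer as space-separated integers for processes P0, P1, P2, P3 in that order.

Answer: 41 41 41 41

Derivation:
Op 1: fork(P0) -> P1. 3 ppages; refcounts: pp0:2 pp1:2 pp2:2
Op 2: read(P1, v0) -> 41. No state change.
Op 3: fork(P0) -> P2. 3 ppages; refcounts: pp0:3 pp1:3 pp2:3
Op 4: fork(P2) -> P3. 3 ppages; refcounts: pp0:4 pp1:4 pp2:4
Op 5: read(P1, v2) -> 41. No state change.
Op 6: read(P3, v2) -> 41. No state change.
Op 7: write(P0, v1, 157). refcount(pp1)=4>1 -> COPY to pp3. 4 ppages; refcounts: pp0:4 pp1:3 pp2:4 pp3:1
Op 8: write(P3, v1, 190). refcount(pp1)=3>1 -> COPY to pp4. 5 ppages; refcounts: pp0:4 pp1:2 pp2:4 pp3:1 pp4:1
P0: v0 -> pp0 = 41
P1: v0 -> pp0 = 41
P2: v0 -> pp0 = 41
P3: v0 -> pp0 = 41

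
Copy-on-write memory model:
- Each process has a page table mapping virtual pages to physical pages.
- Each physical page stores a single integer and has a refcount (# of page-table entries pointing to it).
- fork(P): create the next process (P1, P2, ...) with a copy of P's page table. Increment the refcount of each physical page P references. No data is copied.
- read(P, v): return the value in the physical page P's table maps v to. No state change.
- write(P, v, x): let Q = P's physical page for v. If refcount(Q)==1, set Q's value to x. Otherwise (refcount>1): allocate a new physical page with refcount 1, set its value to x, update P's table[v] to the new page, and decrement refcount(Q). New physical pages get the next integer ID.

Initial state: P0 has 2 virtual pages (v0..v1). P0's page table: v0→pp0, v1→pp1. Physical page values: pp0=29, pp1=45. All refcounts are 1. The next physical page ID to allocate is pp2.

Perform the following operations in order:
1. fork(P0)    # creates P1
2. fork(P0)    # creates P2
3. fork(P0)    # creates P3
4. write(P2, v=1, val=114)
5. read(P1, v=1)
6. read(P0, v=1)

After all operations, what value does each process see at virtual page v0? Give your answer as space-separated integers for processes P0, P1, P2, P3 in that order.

Op 1: fork(P0) -> P1. 2 ppages; refcounts: pp0:2 pp1:2
Op 2: fork(P0) -> P2. 2 ppages; refcounts: pp0:3 pp1:3
Op 3: fork(P0) -> P3. 2 ppages; refcounts: pp0:4 pp1:4
Op 4: write(P2, v1, 114). refcount(pp1)=4>1 -> COPY to pp2. 3 ppages; refcounts: pp0:4 pp1:3 pp2:1
Op 5: read(P1, v1) -> 45. No state change.
Op 6: read(P0, v1) -> 45. No state change.
P0: v0 -> pp0 = 29
P1: v0 -> pp0 = 29
P2: v0 -> pp0 = 29
P3: v0 -> pp0 = 29

Answer: 29 29 29 29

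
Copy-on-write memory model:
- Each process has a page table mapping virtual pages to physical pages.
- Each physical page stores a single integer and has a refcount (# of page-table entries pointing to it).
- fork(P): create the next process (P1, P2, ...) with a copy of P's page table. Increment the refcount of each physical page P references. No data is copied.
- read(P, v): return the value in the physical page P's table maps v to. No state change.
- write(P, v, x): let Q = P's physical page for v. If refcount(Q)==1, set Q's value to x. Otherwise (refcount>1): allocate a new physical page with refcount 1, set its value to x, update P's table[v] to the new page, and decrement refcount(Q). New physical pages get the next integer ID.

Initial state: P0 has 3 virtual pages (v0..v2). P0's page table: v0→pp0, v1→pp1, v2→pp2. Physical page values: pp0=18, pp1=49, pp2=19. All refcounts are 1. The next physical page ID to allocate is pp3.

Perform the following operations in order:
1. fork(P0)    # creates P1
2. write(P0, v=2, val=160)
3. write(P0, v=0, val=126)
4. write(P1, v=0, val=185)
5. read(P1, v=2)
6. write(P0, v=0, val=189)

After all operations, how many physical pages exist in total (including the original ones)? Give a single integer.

Answer: 5

Derivation:
Op 1: fork(P0) -> P1. 3 ppages; refcounts: pp0:2 pp1:2 pp2:2
Op 2: write(P0, v2, 160). refcount(pp2)=2>1 -> COPY to pp3. 4 ppages; refcounts: pp0:2 pp1:2 pp2:1 pp3:1
Op 3: write(P0, v0, 126). refcount(pp0)=2>1 -> COPY to pp4. 5 ppages; refcounts: pp0:1 pp1:2 pp2:1 pp3:1 pp4:1
Op 4: write(P1, v0, 185). refcount(pp0)=1 -> write in place. 5 ppages; refcounts: pp0:1 pp1:2 pp2:1 pp3:1 pp4:1
Op 5: read(P1, v2) -> 19. No state change.
Op 6: write(P0, v0, 189). refcount(pp4)=1 -> write in place. 5 ppages; refcounts: pp0:1 pp1:2 pp2:1 pp3:1 pp4:1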